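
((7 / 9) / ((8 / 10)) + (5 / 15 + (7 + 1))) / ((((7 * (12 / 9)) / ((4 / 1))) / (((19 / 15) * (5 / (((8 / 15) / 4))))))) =31825 / 168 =189.43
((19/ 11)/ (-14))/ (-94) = 19/ 14476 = 0.00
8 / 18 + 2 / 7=46 / 63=0.73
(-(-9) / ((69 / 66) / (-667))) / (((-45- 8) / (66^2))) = 25012152 / 53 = 471927.40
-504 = -504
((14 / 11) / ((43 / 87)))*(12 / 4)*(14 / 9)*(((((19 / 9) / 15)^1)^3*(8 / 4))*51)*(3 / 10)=662771452 / 646531875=1.03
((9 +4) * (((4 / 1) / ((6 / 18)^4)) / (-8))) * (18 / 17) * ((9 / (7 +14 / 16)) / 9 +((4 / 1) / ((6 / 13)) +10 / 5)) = -42120 / 7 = -6017.14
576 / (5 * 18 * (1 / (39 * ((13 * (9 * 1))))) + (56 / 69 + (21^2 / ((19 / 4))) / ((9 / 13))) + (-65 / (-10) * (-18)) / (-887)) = 113197151808 / 26544041621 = 4.26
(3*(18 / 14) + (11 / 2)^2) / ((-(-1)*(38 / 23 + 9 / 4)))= 8.74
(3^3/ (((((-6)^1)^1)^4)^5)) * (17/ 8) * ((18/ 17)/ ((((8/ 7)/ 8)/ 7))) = 49/ 60183678025728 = 0.00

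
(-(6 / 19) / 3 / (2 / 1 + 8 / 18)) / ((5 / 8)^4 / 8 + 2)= -294912 / 13827649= -0.02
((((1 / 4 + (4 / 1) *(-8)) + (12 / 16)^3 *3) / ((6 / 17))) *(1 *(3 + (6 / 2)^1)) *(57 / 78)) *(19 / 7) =-11973287 / 11648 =-1027.93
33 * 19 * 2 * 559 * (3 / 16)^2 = 3154437 / 128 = 24644.04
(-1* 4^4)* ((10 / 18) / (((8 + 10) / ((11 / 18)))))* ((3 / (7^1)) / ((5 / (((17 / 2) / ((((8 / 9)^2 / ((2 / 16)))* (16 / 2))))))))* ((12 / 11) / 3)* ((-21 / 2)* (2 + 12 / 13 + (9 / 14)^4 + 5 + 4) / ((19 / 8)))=1.35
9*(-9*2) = -162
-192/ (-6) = 32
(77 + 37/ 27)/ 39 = 2116/ 1053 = 2.01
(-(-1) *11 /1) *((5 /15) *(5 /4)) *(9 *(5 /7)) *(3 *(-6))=-7425 /14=-530.36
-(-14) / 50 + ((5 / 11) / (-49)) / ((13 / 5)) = 48424 / 175175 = 0.28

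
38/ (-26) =-19/ 13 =-1.46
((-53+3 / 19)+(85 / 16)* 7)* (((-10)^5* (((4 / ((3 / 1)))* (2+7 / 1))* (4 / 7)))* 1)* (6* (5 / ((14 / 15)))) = 321232500000 / 931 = 345040279.27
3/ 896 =0.00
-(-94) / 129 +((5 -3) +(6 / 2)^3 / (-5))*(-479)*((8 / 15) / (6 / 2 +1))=234216 / 1075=217.88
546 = 546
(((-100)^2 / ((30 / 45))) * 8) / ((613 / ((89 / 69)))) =3560000 / 14099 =252.50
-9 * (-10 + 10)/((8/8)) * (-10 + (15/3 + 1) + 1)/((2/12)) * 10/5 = 0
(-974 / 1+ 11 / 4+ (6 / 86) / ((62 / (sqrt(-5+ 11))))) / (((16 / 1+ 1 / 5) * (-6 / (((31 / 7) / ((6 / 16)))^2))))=7111400 / 5103 -2480 * sqrt(6) / 1536003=1393.57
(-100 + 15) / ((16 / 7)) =-595 / 16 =-37.19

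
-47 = -47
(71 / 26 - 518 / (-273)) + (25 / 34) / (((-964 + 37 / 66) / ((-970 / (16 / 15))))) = 1795006801 / 337265448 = 5.32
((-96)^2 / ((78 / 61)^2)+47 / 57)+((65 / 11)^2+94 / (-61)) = 5670.75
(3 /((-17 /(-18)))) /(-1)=-54 /17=-3.18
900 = 900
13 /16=0.81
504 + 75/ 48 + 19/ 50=202377/ 400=505.94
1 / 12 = 0.08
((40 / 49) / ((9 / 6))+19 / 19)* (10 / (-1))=-2270 / 147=-15.44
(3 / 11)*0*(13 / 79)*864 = 0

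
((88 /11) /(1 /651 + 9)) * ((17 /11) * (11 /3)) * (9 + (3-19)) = -51646 /1465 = -35.25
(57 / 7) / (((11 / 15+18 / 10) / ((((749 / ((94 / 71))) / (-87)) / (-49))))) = 113955 / 267148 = 0.43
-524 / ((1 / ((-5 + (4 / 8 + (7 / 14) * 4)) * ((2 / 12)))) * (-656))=-655 / 1968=-0.33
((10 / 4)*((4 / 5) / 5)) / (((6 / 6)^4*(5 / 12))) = 0.96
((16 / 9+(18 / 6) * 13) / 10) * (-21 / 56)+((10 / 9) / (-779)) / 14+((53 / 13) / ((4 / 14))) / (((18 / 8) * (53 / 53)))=27292899 / 5671120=4.81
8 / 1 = 8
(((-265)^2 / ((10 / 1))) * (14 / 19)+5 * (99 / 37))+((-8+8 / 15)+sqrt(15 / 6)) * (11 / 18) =11 * sqrt(10) / 36+491920052 / 94905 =5184.26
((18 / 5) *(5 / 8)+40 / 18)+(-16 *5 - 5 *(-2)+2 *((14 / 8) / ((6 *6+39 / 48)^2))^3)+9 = -84968153860020592411 / 1503122132281966596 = -56.53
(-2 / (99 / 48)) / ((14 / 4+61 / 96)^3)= -9437184 / 688278503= -0.01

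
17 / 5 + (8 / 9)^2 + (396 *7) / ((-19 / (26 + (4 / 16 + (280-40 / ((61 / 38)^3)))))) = -75567964867942 / 1746618795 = -43265.29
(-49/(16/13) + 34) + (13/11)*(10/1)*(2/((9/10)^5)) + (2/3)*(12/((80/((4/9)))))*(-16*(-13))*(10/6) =515716265/10392624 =49.62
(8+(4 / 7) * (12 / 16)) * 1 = 8.43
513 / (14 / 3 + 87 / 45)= 855 / 11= 77.73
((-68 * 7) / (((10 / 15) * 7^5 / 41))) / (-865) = 4182 / 2076865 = 0.00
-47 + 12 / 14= -323 / 7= -46.14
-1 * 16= -16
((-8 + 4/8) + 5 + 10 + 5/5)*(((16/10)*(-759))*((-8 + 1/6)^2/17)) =-558877/15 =-37258.47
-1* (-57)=57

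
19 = 19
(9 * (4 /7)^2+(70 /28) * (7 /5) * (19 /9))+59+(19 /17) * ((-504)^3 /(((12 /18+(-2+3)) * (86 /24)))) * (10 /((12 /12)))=-154470718346407 /644742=-239585319.94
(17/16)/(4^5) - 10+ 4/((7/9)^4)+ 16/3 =739335763/118013952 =6.26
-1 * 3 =-3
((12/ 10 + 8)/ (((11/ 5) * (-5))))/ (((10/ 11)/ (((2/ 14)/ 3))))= -23/ 525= -0.04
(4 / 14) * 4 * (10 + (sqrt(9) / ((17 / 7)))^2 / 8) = 23561 / 2023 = 11.65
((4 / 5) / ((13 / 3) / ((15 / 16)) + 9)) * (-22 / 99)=-8 / 613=-0.01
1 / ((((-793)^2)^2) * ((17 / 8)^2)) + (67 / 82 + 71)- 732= -660.18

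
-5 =-5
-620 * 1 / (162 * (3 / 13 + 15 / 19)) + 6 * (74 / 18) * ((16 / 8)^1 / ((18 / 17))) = 437239 / 10206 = 42.84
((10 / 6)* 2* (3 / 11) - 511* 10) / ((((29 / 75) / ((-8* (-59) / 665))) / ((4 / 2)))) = -795792000 / 42427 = -18756.74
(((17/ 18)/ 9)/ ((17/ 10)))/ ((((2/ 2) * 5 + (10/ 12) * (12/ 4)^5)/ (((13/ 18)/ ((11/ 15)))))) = 65/ 221859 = 0.00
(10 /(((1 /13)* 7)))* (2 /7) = 260 /49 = 5.31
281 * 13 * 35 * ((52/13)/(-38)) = -255710/19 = -13458.42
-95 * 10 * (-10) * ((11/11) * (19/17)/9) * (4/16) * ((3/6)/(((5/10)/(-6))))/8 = -45125/204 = -221.20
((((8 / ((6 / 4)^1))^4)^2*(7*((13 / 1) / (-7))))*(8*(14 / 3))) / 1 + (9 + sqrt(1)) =-6253472186146 / 19683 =-317709301.74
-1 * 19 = -19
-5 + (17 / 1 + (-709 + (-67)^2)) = 3792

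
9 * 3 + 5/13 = 356/13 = 27.38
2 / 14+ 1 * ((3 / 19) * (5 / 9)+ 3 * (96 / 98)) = 8852 / 2793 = 3.17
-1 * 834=-834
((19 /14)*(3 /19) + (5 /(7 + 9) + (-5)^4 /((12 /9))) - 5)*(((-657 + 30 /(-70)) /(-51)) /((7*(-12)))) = -13294411 /186592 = -71.25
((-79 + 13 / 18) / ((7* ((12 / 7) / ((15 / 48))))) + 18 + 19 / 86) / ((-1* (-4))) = 2404841 / 594432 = 4.05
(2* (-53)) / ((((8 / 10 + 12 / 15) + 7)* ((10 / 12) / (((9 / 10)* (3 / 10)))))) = -4293 / 1075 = -3.99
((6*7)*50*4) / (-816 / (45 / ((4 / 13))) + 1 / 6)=-3276000 / 2111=-1551.87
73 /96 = 0.76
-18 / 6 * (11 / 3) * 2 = -22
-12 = -12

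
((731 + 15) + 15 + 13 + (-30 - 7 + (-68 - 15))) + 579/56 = 37203/56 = 664.34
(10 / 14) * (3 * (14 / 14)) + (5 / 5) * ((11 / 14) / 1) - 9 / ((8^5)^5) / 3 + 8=2890088287516222870781931 / 264452523040700131966976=10.93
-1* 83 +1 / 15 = -1244 / 15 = -82.93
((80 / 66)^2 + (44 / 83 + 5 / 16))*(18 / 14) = 3343391 / 1124816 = 2.97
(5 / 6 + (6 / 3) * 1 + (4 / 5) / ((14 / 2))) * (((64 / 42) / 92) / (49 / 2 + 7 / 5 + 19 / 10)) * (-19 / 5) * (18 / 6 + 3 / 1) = -94088 / 2349795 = -0.04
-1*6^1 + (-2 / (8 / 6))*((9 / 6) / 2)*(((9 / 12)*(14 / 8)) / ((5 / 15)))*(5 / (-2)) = 1299 / 256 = 5.07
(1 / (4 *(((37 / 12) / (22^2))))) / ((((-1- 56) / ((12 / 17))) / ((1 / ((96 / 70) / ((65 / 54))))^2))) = -626250625 / 1672757568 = -0.37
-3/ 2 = -1.50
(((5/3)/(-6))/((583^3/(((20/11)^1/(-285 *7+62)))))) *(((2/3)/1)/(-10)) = -10/113761148421987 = -0.00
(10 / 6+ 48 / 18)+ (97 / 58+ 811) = 142159 / 174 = 817.01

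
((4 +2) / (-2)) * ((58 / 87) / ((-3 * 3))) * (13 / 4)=13 / 18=0.72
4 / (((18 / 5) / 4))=40 / 9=4.44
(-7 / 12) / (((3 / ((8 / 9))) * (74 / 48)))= -112 / 999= -0.11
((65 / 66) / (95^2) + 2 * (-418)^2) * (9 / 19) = 124889220759 / 754490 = 165528.00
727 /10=72.70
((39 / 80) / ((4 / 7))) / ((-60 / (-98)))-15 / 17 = 27803 / 54400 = 0.51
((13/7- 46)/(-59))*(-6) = -1854/413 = -4.49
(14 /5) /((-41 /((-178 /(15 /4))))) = 9968 /3075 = 3.24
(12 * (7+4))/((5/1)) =132/5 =26.40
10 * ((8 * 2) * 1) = 160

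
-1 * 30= -30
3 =3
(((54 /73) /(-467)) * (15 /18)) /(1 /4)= -0.01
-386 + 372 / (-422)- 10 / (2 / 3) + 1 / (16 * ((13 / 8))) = -2204511 / 5486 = -401.84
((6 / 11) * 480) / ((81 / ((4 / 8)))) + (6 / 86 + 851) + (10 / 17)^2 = 1049462176 / 1230273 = 853.03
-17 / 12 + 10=103 / 12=8.58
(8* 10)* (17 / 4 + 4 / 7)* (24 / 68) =16200 / 119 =136.13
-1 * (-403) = 403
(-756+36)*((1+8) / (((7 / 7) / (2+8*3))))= -168480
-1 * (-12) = 12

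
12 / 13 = 0.92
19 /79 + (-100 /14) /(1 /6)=-23567 /553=-42.62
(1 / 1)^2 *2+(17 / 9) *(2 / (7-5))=35 / 9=3.89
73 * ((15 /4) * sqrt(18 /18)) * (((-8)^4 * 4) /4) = 1121280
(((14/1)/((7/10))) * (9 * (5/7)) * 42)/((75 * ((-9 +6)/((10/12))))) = -20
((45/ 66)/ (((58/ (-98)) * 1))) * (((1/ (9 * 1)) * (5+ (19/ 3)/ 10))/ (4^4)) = -8281/ 2939904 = -0.00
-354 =-354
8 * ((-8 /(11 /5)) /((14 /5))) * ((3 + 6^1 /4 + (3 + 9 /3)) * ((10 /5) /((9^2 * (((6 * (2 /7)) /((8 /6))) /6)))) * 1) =-11200 /891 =-12.57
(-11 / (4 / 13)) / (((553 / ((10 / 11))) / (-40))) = 1300 / 553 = 2.35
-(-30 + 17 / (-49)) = 1487 / 49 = 30.35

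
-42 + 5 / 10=-83 / 2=-41.50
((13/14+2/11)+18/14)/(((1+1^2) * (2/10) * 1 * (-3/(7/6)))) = -2.33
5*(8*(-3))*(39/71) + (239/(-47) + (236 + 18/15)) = 2773037/16685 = 166.20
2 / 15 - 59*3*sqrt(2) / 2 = 2 / 15 - 177*sqrt(2) / 2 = -125.02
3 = 3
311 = 311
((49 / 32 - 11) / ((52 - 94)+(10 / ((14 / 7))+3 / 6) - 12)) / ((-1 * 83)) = -303 / 128816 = -0.00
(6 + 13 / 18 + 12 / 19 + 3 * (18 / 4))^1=3566 / 171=20.85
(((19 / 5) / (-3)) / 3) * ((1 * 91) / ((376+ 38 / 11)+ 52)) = -0.09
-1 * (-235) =235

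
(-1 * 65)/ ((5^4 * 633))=-13/ 79125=-0.00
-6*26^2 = -4056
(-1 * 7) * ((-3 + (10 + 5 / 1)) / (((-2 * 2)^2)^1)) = -21 / 4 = -5.25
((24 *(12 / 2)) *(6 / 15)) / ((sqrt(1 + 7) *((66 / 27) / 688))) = 222912 *sqrt(2) / 55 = 5731.73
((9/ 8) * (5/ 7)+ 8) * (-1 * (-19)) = 9367/ 56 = 167.27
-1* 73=-73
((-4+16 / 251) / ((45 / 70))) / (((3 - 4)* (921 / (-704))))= -9737728 / 2080539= -4.68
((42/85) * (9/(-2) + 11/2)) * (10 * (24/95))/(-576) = -0.00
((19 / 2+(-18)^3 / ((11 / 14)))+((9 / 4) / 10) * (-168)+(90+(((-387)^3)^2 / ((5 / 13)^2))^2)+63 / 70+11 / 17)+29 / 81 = 4882380415339560988300493928863637223802 / 9466875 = 515733060311830565873162400000000.00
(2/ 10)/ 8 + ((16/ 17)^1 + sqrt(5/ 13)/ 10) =sqrt(65)/ 130 + 657/ 680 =1.03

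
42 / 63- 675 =-2023 / 3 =-674.33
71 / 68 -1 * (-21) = 1499 / 68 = 22.04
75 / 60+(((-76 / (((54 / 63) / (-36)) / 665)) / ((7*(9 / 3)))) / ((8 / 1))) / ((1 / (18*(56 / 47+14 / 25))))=374441927 / 940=398342.48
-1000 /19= -52.63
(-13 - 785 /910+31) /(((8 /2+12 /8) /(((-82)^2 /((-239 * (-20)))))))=5243039 /1196195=4.38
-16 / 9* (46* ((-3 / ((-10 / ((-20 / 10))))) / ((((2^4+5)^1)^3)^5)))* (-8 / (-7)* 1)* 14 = 11776 / 1021834778744275234515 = 0.00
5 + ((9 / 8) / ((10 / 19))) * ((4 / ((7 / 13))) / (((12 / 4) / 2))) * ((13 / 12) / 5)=10211 / 1400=7.29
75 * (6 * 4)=1800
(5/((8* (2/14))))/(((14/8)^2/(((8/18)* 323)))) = 12920/63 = 205.08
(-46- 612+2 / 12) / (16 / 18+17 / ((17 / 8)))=-11841 / 160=-74.01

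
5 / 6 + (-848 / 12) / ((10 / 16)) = -3367 / 30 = -112.23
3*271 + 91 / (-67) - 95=48015 / 67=716.64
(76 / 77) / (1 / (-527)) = -40052 / 77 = -520.16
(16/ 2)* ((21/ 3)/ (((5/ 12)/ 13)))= 8736/ 5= 1747.20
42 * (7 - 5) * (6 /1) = 504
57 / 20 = 2.85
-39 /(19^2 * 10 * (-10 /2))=39 /18050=0.00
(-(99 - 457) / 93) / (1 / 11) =3938 / 93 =42.34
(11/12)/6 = 11/72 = 0.15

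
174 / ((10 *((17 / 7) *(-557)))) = -609 / 47345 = -0.01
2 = 2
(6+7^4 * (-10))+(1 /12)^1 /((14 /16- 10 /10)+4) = -2232370 /93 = -24003.98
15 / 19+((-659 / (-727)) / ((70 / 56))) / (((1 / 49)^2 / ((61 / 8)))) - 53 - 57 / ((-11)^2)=221013913851 / 16713730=13223.49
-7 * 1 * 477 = -3339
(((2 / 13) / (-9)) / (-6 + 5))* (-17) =-34 / 117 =-0.29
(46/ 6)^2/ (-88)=-529/ 792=-0.67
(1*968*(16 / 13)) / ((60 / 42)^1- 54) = -6776 / 299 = -22.66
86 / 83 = 1.04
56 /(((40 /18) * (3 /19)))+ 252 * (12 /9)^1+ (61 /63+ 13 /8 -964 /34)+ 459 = 928.84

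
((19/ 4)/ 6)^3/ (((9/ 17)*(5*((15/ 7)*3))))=816221/ 27993600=0.03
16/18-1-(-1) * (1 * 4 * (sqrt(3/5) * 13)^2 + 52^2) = 139927/45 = 3109.49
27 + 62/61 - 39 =-10.98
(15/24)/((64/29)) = 145/512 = 0.28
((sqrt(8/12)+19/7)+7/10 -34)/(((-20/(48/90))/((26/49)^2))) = 1447316/6302625 -1352 * sqrt(6)/540225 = 0.22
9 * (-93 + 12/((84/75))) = -5184/7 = -740.57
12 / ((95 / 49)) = 6.19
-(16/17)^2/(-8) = 0.11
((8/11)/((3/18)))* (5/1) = 240/11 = 21.82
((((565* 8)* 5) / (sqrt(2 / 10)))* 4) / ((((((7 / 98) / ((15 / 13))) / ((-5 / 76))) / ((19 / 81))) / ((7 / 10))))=-5537000* sqrt(5) / 351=-35273.81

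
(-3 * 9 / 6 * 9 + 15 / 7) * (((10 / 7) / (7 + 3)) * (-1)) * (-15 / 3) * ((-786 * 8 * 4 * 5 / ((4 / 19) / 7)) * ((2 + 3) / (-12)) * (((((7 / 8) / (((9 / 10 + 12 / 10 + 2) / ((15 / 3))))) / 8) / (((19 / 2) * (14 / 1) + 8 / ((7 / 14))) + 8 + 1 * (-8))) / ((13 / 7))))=-29237971875 / 1270672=-23009.85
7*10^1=70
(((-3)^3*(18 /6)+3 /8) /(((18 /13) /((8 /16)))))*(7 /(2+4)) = -19565 /576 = -33.97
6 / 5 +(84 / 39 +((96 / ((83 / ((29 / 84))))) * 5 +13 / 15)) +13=2177198 / 113295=19.22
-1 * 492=-492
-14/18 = -7/9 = -0.78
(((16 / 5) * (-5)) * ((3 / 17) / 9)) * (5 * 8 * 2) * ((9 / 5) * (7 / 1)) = -5376 / 17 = -316.24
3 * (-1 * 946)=-2838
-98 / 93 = -1.05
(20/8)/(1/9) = 45/2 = 22.50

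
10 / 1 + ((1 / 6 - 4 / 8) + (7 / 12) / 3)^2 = 12985 / 1296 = 10.02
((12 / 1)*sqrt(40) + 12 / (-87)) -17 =-497 / 29 + 24*sqrt(10) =58.76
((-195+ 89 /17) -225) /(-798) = 7051 /13566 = 0.52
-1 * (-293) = 293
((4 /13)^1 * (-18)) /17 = -72 /221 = -0.33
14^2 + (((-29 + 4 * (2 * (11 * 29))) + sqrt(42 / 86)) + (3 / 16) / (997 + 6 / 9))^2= 120821433 * sqrt(903) / 1029592 + 627725578661796283 / 98610203392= 6369252.76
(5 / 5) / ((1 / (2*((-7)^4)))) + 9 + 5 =4816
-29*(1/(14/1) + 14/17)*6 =-155.72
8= 8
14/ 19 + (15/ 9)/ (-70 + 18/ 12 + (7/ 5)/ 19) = 527992/ 741057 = 0.71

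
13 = 13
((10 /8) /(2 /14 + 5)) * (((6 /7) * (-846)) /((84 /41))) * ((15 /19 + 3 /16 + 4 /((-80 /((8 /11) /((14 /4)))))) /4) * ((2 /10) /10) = -217999583 /524339200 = -0.42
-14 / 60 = -7 / 30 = -0.23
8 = 8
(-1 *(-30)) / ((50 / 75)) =45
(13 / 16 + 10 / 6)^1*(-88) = -1309 / 6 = -218.17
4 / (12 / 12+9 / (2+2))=16 / 13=1.23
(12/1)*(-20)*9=-2160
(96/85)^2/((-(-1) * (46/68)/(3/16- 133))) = -5760/23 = -250.43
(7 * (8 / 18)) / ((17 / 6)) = 56 / 51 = 1.10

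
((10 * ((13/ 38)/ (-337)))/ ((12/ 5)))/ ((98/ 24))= -325/ 313747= -0.00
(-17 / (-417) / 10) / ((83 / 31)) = 527 / 346110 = 0.00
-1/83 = -0.01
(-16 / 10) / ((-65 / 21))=168 / 325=0.52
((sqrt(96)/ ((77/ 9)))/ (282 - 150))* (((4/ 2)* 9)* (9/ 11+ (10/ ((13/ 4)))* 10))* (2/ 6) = 1.64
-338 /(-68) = 169 /34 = 4.97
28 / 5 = 5.60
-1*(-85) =85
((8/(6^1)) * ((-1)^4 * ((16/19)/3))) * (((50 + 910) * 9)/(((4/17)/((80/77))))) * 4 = 83558400/1463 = 57114.42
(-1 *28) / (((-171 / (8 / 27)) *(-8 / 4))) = -112 / 4617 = -0.02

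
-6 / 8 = -3 / 4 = -0.75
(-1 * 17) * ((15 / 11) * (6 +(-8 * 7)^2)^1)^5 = -3953084703710053148100000 / 161051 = -24545545843925546243.74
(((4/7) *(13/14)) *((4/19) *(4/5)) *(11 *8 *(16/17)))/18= 292864/712215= 0.41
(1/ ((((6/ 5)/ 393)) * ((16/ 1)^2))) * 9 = 5895/ 512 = 11.51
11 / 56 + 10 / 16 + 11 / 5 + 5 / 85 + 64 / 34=11811 / 2380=4.96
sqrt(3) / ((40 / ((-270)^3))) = -492075 * sqrt(3) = -852298.90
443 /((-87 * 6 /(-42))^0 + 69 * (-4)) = -443 /275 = -1.61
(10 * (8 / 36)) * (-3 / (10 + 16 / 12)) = -10 / 17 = -0.59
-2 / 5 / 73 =-2 / 365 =-0.01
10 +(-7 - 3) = 0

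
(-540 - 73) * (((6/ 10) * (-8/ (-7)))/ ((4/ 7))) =-3678/ 5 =-735.60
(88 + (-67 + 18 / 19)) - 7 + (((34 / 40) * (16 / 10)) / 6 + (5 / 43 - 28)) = -778786 / 61275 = -12.71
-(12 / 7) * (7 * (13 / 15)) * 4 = -208 / 5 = -41.60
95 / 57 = 5 / 3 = 1.67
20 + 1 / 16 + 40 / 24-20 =83 / 48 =1.73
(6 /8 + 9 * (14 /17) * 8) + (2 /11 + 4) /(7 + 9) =90217 /1496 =60.31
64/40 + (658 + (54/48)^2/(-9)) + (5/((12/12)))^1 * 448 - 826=663507/320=2073.46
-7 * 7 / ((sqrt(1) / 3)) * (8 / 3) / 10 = -39.20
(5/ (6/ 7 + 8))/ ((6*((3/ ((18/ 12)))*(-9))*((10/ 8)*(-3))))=7/ 5022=0.00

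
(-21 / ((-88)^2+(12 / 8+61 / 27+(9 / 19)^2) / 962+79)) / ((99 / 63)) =-2756724516 / 1613772383311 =-0.00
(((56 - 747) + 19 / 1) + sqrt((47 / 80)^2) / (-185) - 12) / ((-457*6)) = 10123247 / 40581600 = 0.25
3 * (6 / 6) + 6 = 9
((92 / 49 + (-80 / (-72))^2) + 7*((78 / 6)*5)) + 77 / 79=143947126 / 313551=459.09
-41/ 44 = -0.93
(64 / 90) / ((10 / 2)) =32 / 225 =0.14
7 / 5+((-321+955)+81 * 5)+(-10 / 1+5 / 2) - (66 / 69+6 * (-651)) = 1135727 / 230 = 4937.94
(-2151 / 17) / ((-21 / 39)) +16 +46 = 35341 / 119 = 296.98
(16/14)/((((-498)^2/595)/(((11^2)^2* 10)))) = 24889700/62001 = 401.44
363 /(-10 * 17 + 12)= -363 /158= -2.30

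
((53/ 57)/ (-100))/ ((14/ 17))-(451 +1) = -36070501/ 79800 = -452.01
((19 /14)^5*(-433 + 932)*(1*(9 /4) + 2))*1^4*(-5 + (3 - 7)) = -189042730353 /2151296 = -87873.88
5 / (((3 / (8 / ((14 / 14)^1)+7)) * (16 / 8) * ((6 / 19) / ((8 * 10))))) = 9500 / 3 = 3166.67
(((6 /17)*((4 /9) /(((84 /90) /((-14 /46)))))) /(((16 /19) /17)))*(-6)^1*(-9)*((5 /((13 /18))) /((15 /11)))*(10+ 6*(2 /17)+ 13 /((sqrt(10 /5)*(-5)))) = -2510.31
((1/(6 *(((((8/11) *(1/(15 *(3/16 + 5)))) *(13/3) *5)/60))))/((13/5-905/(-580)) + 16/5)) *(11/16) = 21843525/4735744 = 4.61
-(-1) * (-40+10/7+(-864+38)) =-6052/7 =-864.57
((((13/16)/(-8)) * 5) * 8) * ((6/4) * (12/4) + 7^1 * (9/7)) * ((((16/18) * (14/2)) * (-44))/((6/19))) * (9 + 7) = 760760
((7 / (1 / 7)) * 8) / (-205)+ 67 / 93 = -22721 / 19065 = -1.19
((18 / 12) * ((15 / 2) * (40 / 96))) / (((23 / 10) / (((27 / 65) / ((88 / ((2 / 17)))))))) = 2025 / 1789216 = 0.00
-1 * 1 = -1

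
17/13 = 1.31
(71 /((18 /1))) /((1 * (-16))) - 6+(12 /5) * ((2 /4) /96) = -8977 /1440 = -6.23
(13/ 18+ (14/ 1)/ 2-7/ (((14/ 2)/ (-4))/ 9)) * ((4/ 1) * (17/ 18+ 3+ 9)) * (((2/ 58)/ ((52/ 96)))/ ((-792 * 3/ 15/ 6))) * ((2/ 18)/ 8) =-916855/ 12092652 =-0.08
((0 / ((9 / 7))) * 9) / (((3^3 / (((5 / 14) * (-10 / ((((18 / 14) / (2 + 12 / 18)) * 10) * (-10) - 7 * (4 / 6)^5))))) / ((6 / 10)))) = 0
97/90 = 1.08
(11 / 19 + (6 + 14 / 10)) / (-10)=-379 / 475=-0.80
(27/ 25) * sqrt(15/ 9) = 9 * sqrt(15)/ 25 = 1.39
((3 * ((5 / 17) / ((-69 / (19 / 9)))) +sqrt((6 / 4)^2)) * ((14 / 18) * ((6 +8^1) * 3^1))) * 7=3555881 / 10557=336.83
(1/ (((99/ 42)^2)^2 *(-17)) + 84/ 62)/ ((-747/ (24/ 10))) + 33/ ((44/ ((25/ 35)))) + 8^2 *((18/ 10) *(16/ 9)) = 205.33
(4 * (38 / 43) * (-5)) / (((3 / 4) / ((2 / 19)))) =-2.48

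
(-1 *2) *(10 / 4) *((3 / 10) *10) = -15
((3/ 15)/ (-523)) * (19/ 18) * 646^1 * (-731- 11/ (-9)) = 40307816/ 211815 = 190.30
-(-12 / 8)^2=-9 / 4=-2.25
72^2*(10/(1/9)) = 466560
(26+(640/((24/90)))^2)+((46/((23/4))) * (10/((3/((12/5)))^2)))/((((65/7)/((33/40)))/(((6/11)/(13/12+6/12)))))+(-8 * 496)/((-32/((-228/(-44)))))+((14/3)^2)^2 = 158486921578894/27509625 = 5761144.38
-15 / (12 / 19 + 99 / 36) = -1140 / 257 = -4.44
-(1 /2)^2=-0.25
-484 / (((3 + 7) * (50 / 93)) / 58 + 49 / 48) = -6961856 / 16017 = -434.65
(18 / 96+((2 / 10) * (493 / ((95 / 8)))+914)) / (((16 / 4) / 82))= 287448089 / 15200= 18911.06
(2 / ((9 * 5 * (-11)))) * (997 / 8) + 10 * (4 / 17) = 62251 / 33660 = 1.85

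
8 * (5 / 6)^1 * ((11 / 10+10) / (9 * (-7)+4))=-74 / 59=-1.25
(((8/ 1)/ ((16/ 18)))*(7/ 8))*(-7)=-441/ 8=-55.12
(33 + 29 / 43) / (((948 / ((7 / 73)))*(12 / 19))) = 24073 / 4463658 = 0.01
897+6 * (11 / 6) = 908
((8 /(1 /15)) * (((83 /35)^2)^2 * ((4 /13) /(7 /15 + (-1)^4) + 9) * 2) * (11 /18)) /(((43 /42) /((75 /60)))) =250010435028 /4793425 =52156.95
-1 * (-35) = 35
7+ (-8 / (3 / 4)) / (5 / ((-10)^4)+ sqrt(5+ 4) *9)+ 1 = 1232024 / 162003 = 7.60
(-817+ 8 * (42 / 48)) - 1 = -811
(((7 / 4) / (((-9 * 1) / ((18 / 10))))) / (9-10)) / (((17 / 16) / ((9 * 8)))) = 2016 / 85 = 23.72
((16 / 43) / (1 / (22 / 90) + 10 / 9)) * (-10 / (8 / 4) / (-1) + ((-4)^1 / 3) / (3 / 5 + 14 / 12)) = 71280 / 234737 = 0.30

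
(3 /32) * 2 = 3 /16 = 0.19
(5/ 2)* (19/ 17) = 95/ 34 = 2.79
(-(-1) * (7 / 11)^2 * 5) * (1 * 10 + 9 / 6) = 5635 / 242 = 23.29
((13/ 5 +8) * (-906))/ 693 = -16006/ 1155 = -13.86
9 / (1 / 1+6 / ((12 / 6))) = 9 / 4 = 2.25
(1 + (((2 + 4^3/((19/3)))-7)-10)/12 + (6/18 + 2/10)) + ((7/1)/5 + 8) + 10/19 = 11.05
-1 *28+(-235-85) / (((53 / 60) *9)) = -10852 / 159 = -68.25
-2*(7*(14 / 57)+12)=-1564 / 57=-27.44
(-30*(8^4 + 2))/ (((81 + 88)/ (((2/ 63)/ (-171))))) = 27320/ 202293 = 0.14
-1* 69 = -69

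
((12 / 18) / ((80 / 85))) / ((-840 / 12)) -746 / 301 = -179771 / 72240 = -2.49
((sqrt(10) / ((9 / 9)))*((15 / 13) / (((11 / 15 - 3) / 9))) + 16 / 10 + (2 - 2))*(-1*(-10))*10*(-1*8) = -1280 + 810000*sqrt(10) / 221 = 10310.25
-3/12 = -1/4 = -0.25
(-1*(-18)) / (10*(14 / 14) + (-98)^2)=9 / 4807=0.00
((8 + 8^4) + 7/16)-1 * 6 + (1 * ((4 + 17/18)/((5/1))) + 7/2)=2954107/720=4102.93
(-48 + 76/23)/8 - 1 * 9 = -671/46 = -14.59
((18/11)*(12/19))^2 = 1.07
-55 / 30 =-11 / 6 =-1.83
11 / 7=1.57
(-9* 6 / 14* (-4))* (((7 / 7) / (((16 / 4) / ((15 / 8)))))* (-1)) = -405 / 56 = -7.23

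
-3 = -3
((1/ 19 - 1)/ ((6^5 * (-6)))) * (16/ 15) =1/ 46170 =0.00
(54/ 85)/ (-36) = -3/ 170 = -0.02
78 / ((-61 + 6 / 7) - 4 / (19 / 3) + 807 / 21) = -5187 / 1486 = -3.49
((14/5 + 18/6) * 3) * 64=1113.60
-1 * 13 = -13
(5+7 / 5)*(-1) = -32 / 5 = -6.40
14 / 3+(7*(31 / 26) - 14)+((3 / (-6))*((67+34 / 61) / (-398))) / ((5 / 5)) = -1708687 / 1893684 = -0.90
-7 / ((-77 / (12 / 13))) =12 / 143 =0.08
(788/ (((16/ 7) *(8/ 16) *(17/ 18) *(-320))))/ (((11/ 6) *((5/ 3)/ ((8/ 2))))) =-111699/ 37400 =-2.99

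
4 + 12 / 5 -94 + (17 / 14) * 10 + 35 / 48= -125543 / 1680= -74.73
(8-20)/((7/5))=-60/7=-8.57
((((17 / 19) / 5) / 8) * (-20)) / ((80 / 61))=-0.34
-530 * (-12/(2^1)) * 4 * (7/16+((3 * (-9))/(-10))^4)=85194744/125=681557.95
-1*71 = -71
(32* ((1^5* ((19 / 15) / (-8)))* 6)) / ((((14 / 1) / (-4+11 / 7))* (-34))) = -38 / 245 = -0.16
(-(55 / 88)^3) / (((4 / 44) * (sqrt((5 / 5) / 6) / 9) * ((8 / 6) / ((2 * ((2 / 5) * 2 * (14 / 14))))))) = -7425 * sqrt(6) / 256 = -71.04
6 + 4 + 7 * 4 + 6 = 44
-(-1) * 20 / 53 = 20 / 53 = 0.38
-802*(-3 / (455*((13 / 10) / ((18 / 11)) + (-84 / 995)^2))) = 17150401080 / 2599754521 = 6.60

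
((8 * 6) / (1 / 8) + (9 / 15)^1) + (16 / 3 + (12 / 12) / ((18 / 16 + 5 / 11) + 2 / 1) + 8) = 125437 / 315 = 398.21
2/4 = 1/2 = 0.50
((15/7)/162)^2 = 25/142884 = 0.00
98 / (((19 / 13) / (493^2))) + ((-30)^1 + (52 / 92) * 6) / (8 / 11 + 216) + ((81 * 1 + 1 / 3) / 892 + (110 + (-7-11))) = 2839657299380407 / 174242388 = 16297167.02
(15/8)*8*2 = 30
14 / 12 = 7 / 6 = 1.17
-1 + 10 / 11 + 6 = 65 / 11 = 5.91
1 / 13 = 0.08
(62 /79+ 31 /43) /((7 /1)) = 5115 /23779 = 0.22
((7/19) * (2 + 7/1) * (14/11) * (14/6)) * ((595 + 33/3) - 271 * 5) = -7375.32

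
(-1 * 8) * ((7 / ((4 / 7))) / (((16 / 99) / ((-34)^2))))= -700969.50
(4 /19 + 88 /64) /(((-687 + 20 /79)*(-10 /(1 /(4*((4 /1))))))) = 19039 /1319432960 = 0.00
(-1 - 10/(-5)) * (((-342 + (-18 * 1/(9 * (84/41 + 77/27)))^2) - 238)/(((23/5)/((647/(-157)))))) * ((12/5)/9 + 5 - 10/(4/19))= -999207321231664/45545994375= -21938.42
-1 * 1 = -1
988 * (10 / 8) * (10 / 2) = 6175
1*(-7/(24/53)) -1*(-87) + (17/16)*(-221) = -7837/48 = -163.27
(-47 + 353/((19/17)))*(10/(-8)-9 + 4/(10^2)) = -1303817/475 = -2744.88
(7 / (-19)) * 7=-49 / 19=-2.58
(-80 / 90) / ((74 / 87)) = -116 / 111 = -1.05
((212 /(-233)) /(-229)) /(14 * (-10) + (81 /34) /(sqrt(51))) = -583271360 /20551889882641 - 194616 * sqrt(51) /20551889882641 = -0.00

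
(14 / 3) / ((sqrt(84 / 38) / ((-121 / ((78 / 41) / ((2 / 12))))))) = -33.27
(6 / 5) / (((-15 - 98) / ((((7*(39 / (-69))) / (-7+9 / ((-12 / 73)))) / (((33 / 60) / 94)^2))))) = -118755840 / 5975101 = -19.88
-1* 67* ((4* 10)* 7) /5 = -3752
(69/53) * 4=276/53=5.21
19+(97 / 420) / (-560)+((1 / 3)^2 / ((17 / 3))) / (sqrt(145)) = sqrt(145) / 7395+4468703 / 235200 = 19.00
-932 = -932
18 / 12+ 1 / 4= 7 / 4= 1.75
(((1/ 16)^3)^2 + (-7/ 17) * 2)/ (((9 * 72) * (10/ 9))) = -78293669/ 68451041280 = -0.00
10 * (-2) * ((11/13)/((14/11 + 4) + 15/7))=-16940/7423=-2.28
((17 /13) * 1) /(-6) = -17 /78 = -0.22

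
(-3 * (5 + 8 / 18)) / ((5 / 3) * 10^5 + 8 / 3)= -0.00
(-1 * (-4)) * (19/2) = 38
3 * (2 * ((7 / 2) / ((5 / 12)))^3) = 444528 / 125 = 3556.22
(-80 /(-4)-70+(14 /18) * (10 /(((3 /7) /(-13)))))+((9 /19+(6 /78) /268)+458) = 308393741 /1787292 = 172.55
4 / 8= 1 / 2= 0.50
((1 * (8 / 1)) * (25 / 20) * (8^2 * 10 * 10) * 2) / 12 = 32000 / 3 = 10666.67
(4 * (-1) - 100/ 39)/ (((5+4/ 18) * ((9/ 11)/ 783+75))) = -0.02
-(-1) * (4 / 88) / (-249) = -1 / 5478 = -0.00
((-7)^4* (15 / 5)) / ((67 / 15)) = 108045 / 67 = 1612.61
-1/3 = -0.33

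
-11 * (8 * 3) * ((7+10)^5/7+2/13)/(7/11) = -53602482120/637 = -84148323.58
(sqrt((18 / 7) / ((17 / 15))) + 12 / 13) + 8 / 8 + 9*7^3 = 3*sqrt(3570) / 119 + 40156 / 13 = 3090.43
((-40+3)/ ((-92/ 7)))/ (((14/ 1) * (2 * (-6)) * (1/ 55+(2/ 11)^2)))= -22385/ 68448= -0.33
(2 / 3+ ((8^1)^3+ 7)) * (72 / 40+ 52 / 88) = 410017 / 330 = 1242.48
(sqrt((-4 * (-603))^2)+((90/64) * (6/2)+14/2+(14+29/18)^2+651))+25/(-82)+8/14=2468416369/743904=3318.19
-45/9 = -5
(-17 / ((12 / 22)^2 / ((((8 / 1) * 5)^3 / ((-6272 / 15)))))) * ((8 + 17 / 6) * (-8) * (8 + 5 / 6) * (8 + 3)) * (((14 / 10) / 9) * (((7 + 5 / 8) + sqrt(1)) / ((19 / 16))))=-896425172500 / 10773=-83210356.68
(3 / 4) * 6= 9 / 2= 4.50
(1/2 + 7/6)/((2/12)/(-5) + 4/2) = 50/59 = 0.85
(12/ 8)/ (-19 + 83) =0.02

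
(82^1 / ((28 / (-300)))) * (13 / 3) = -26650 / 7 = -3807.14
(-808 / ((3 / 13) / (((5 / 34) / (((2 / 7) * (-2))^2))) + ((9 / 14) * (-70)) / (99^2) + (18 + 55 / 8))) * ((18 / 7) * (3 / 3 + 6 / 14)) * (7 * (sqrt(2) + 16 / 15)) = -576518342400 * sqrt(2) / 704315119 -614952898560 / 704315119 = -2030.73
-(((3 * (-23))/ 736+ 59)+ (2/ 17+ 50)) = -59309/ 544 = -109.02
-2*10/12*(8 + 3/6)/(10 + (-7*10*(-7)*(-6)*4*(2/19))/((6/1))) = 323/4476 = 0.07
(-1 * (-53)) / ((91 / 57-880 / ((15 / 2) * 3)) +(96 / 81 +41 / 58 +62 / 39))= -20500506 / 13163953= -1.56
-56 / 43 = -1.30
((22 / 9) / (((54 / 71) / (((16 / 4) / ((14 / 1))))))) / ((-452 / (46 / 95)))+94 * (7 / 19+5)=484982803 / 961065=504.63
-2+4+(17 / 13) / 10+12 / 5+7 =11.53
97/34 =2.85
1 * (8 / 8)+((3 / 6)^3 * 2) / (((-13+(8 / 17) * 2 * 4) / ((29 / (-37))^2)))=0.98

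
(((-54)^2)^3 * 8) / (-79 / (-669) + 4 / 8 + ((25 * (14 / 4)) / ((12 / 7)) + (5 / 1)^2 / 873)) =308931106316414976 / 80501153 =3837598528.76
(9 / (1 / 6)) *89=4806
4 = 4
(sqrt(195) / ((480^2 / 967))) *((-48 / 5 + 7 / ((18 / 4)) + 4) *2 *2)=-87997 *sqrt(195) / 1296000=-0.95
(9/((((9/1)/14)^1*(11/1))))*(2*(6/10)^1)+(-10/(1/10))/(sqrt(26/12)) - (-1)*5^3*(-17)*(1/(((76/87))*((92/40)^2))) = -253358841/552805 - 100*sqrt(78)/13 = -526.25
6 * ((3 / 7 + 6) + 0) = 38.57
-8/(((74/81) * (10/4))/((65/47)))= -8424/1739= -4.84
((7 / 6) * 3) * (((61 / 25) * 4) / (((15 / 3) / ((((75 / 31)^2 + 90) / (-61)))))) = -257922 / 24025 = -10.74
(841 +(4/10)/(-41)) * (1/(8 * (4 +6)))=172403/16400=10.51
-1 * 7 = -7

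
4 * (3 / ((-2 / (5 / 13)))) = -30 / 13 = -2.31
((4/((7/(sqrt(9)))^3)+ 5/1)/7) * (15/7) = 27345/16807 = 1.63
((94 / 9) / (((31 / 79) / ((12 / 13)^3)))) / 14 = 712896 / 476749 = 1.50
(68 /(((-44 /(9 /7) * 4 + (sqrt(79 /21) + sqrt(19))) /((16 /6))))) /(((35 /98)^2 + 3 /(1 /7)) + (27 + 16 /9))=20151936 /(88033 * (-8624 + 3 * sqrt(1659) + 63 * sqrt(19)))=-0.03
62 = 62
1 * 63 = 63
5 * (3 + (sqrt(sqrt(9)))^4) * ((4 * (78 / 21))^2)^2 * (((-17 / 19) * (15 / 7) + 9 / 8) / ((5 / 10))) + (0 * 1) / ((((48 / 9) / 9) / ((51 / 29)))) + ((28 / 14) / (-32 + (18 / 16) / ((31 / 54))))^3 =-76459424031360703694336 / 16505269969015625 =-4632424.93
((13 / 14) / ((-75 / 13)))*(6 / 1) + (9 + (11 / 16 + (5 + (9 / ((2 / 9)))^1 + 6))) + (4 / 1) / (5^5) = 60.22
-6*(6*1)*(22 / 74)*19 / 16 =-1881 / 148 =-12.71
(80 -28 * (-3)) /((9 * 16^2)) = 41 /576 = 0.07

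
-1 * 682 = -682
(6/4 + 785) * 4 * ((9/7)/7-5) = -742456/49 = -15152.16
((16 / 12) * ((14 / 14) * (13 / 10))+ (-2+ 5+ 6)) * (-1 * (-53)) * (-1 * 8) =-68264 / 15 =-4550.93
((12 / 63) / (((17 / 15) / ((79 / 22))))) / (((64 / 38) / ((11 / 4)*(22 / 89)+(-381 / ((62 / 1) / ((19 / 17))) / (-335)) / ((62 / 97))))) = 2081789250377 / 8161251077056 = 0.26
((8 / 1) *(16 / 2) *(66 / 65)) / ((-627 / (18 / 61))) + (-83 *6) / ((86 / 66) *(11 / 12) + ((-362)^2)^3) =-186653612082080718648 / 6103103240495574238445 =-0.03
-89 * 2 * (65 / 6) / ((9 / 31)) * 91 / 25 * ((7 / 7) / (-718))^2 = -3263897 / 69595740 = -0.05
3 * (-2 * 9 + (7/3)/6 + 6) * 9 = -627/2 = -313.50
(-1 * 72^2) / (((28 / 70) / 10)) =-129600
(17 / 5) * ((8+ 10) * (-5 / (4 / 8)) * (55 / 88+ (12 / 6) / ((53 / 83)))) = -243729 / 106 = -2299.33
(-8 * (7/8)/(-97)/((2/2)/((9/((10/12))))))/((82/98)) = 18522/19885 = 0.93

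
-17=-17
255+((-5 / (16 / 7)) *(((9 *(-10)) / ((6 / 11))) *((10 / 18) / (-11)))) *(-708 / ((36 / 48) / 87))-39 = 1497341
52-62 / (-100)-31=21.62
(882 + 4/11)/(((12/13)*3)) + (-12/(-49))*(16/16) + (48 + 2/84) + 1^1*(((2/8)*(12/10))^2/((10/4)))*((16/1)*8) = 225273176/606375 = 371.51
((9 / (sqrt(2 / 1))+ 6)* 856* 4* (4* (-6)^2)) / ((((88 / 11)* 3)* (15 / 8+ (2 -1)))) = 88349.64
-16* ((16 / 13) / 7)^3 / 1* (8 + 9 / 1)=-1114112 / 753571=-1.48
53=53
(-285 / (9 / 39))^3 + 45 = -1883652830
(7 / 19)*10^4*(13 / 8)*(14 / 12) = 398125 / 57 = 6984.65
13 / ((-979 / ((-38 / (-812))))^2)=4693 / 157985580676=0.00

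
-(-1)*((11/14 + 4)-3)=25/14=1.79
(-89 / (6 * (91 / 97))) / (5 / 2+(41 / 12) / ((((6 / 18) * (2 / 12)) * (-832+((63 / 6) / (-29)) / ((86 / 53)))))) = -35836696657 / 5498799033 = -6.52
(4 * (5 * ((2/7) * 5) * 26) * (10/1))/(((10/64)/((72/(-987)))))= -7987200/2303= -3468.17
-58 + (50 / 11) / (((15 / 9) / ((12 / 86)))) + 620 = 266006 / 473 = 562.38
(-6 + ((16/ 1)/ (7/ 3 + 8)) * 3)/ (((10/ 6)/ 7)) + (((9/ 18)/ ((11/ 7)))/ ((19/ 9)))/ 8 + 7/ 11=-2609803/ 518320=-5.04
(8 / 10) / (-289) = -4 / 1445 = -0.00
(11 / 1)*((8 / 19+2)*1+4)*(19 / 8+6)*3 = 134871 / 76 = 1774.62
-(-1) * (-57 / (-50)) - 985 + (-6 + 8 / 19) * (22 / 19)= -17875273 / 18050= -990.32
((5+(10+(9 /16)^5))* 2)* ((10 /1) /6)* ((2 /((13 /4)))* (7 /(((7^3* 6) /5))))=131564075 /250478592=0.53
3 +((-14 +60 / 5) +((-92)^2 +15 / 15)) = 8466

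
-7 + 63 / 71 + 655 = 46071 / 71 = 648.89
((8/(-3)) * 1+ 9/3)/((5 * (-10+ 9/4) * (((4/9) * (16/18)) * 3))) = -9/1240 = -0.01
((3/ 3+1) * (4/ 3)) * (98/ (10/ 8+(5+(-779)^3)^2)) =3136/ 2681674009588679487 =0.00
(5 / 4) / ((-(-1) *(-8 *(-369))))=5 / 11808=0.00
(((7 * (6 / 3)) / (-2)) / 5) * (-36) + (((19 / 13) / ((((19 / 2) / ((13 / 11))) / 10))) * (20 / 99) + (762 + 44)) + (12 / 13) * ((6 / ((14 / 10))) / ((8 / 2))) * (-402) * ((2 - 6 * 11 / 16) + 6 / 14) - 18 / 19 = 1530.29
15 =15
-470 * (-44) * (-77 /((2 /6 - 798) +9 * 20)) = 4777080 /1853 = 2578.02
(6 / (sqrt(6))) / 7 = sqrt(6) / 7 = 0.35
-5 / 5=-1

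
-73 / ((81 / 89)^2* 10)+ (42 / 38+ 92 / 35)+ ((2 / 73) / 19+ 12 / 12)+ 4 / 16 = -4876811393 / 1274014980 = -3.83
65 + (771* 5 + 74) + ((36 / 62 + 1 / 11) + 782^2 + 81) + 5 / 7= 1469438121 / 2387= 615600.39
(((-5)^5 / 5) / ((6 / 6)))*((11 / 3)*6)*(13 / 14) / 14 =-89375 / 98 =-911.99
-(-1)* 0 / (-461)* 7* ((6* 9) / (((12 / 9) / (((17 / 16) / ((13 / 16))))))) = 0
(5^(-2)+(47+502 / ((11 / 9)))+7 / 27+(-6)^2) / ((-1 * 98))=-524021 / 103950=-5.04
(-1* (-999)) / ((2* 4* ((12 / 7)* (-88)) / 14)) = -16317 / 1408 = -11.59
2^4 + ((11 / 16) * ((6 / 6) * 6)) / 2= 289 / 16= 18.06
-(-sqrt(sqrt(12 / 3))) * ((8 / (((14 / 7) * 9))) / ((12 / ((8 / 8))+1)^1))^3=0.00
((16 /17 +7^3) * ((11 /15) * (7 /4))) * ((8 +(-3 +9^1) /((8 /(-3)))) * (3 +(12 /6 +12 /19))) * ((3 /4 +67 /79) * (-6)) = -111906884859 /816544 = -137049.42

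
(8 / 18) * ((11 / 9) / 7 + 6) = 1556 / 567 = 2.74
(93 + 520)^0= 1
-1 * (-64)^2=-4096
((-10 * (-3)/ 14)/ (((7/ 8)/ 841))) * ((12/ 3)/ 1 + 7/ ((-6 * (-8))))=836795/ 98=8538.72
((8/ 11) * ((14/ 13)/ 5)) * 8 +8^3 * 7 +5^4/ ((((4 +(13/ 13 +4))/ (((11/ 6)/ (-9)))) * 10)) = 2490696107/ 694980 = 3583.84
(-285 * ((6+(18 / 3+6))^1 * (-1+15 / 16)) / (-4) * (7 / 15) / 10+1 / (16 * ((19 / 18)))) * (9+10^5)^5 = -223930741631861794128753193767 / 6080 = -36830714084187795086965990.00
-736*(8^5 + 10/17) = -410000576/17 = -24117680.94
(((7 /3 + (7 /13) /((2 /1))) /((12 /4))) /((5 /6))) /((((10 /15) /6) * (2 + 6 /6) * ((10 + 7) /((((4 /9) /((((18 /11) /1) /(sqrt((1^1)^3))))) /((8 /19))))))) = 42427 /358020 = 0.12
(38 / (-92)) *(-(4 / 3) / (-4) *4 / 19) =-2 / 69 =-0.03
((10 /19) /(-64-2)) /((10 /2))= -1 /627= -0.00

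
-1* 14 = -14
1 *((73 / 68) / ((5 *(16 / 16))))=0.21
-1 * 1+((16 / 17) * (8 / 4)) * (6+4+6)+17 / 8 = 4249 / 136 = 31.24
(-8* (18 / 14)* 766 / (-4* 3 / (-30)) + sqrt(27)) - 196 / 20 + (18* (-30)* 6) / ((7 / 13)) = -900343 / 35 + 3* sqrt(3) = -25718.89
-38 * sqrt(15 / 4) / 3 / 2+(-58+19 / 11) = -619 / 11 - 19 * sqrt(15) / 6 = -68.54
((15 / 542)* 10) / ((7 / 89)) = 3.52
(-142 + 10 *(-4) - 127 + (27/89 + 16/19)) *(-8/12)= 1041164/5073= 205.24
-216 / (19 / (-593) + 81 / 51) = -272187 / 1961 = -138.80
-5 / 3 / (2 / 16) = -40 / 3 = -13.33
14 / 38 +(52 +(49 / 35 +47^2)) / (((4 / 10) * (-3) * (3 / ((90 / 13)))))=-1074549 / 247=-4350.40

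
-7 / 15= -0.47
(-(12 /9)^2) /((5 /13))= -208 /45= -4.62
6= 6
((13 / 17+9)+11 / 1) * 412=145436 / 17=8555.06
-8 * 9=-72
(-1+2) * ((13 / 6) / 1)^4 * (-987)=-9396569 / 432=-21751.32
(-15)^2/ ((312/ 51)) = 3825/ 104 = 36.78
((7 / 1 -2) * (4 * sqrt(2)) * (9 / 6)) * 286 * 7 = 60060 * sqrt(2) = 84937.67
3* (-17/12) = -17/4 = -4.25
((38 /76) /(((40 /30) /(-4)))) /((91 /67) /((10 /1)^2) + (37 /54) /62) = -4205925 /69071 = -60.89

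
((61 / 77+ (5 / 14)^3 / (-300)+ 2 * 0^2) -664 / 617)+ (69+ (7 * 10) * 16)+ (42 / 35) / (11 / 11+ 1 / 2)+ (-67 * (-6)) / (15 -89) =48955020990473 / 41344232160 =1184.08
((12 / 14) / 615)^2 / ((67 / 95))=76 / 27593615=0.00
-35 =-35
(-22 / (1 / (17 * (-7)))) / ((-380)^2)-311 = -22452891 / 72200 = -310.98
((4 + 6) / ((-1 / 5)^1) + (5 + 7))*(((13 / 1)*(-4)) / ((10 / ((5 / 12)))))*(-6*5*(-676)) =1669720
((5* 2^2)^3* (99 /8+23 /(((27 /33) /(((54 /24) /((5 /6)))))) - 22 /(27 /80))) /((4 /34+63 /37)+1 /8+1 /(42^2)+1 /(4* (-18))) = 614866621600 /6431079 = 95608.63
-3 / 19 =-0.16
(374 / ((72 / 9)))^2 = 34969 / 16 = 2185.56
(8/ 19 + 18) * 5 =1750/ 19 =92.11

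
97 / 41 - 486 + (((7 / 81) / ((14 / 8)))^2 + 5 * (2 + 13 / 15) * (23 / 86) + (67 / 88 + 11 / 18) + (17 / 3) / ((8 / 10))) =-11157662707 / 23672088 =-471.34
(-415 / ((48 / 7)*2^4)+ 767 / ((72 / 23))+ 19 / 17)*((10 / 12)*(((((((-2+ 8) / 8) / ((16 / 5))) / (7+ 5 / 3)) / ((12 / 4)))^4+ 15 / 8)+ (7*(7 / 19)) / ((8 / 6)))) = 769.30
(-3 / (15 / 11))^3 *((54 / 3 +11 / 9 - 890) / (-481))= -10431047 / 541125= -19.28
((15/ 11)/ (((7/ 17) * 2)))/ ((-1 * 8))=-255/ 1232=-0.21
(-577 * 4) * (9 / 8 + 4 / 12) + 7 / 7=-20189 / 6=-3364.83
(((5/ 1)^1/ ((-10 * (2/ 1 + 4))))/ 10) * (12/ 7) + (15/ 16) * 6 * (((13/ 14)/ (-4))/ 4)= -3053/ 8960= -0.34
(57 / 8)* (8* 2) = 114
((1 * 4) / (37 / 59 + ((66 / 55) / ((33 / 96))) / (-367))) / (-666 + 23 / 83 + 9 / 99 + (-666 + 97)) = -4349221580 / 829088737223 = -0.01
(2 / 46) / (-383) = -1 / 8809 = -0.00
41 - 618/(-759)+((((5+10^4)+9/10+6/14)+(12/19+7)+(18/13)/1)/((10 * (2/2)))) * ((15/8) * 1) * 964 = 31675957166449/17497480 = 1810315.38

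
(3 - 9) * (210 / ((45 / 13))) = -364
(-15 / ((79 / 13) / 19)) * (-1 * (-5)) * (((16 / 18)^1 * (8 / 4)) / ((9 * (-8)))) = 12350 / 2133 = 5.79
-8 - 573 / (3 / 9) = -1727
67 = 67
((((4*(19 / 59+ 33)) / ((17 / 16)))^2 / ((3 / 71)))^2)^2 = 1596398439987342717490209763489719954583066771456 / 82964534932373902789707441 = 19241938031576985145858.53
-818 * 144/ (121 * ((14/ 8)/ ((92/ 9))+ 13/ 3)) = -130042368/ 601733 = -216.11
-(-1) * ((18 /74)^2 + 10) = 13771 /1369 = 10.06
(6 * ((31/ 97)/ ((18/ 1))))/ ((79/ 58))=1798/ 22989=0.08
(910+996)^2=3632836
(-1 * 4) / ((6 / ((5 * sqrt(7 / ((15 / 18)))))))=-2 * sqrt(210) / 3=-9.66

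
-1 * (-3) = 3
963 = 963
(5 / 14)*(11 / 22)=5 / 28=0.18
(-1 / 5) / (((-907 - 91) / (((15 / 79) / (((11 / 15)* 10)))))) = 9 / 1734524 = 0.00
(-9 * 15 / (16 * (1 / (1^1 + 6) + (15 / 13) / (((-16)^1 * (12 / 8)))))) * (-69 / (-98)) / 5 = -351 / 28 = -12.54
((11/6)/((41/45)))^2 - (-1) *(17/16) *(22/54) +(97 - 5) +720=816.48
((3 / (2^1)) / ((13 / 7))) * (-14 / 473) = -147 / 6149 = -0.02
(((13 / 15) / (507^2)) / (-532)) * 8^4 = -1024 / 39447135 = -0.00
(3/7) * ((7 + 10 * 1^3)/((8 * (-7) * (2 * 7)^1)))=-51/5488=-0.01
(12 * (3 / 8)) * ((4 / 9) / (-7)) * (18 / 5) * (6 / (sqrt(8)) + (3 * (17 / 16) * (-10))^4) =-7610851125 / 7168 - 54 * sqrt(2) / 35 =-1061783.87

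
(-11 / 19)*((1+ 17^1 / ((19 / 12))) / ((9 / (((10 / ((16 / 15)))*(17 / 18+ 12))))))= -14288725 / 155952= -91.62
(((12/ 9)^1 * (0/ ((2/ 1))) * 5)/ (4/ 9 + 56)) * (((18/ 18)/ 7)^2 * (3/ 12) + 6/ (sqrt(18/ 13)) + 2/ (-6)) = 0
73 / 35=2.09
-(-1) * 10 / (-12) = -5 / 6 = -0.83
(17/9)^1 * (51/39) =289/117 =2.47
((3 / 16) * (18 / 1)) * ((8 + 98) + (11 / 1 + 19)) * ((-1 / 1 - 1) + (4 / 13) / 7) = -81702 / 91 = -897.82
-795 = -795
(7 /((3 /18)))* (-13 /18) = -91 /3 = -30.33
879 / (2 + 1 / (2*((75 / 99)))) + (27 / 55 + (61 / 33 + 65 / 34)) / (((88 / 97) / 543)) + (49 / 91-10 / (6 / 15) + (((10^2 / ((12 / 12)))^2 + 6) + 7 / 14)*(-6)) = -16271527882003 / 284524240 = -57188.55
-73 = -73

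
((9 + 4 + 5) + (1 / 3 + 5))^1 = 23.33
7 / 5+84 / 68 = 224 / 85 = 2.64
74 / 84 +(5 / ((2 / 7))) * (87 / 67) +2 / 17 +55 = 1882963 / 23919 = 78.72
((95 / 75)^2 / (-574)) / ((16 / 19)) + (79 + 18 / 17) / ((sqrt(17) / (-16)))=-21776 *sqrt(17) / 289 - 6859 / 2066400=-310.68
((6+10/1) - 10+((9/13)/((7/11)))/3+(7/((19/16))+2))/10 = 24651/17290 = 1.43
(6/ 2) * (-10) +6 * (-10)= -90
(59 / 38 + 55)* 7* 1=15043 / 38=395.87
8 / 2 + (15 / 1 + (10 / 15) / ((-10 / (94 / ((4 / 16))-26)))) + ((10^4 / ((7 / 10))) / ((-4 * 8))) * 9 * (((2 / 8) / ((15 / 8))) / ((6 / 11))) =-20716 / 21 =-986.48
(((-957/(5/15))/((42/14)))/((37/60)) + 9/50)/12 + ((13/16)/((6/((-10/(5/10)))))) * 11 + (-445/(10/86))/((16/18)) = -99111367/22200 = -4464.48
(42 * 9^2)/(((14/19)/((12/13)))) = 55404/13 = 4261.85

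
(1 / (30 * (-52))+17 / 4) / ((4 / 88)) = 72919 / 780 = 93.49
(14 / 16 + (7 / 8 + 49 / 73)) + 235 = 237.42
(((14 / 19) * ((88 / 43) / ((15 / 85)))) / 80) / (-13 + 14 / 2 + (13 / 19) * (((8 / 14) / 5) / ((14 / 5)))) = -64141 / 3586200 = -0.02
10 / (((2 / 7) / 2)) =70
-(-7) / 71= 7 / 71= 0.10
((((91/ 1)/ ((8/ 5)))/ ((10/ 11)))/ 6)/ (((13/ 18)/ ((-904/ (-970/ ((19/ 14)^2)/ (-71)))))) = -95577999/ 54320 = -1759.54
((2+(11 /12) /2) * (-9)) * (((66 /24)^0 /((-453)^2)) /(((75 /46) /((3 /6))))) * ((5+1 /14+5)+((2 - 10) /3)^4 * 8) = -638024761 /46541401200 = -0.01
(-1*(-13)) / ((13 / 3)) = 3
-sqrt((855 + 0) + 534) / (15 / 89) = -89*sqrt(1389) / 15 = -221.13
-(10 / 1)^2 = -100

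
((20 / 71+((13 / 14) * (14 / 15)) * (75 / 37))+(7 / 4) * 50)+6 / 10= 2367937 / 26270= 90.14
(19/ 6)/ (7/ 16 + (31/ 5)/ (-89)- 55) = -67640/ 1166943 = -0.06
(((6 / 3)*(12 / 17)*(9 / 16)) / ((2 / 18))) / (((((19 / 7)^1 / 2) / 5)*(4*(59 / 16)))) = 34020 / 19057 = 1.79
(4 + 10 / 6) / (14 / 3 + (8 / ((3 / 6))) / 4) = 17 / 26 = 0.65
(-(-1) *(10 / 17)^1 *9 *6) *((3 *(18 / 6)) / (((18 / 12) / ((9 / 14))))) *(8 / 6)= 19440 / 119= 163.36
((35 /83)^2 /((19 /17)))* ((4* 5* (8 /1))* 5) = 16660000 /130891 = 127.28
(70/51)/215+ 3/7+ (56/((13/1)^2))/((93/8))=37273219/80423889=0.46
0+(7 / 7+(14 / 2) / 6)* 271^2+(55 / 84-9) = 4455187 / 28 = 159113.82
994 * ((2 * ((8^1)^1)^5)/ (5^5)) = 65142784/ 3125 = 20845.69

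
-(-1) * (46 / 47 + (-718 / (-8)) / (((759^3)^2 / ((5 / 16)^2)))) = 9005512713905371850689 / 9201284729425053416448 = 0.98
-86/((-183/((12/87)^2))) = 1376/153903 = 0.01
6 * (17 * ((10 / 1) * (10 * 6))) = 61200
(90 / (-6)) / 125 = -3 / 25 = -0.12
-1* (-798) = 798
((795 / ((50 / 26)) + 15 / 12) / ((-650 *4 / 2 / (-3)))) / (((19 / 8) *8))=24879 / 494000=0.05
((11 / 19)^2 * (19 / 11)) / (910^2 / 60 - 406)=33 / 763553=0.00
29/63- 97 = -6082/63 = -96.54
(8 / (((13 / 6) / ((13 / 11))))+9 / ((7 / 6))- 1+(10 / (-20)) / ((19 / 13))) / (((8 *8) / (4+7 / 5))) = 848151 / 936320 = 0.91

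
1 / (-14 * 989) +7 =7.00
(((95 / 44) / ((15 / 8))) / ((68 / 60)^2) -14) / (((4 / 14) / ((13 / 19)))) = -1895348 / 60401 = -31.38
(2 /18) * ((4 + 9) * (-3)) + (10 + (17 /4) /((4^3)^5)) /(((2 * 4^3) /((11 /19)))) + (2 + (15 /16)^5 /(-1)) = -94393662438863 /31336081391616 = -3.01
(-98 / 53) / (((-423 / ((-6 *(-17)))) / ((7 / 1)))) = 23324 / 7473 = 3.12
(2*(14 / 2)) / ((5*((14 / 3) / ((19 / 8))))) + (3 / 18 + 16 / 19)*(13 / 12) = 8611 / 3420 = 2.52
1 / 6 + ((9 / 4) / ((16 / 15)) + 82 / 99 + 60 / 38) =563791 / 120384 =4.68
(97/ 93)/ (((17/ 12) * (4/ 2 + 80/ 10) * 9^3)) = 194/ 1920915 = 0.00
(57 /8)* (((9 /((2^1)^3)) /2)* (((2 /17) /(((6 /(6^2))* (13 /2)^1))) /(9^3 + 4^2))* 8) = 1539 /329290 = 0.00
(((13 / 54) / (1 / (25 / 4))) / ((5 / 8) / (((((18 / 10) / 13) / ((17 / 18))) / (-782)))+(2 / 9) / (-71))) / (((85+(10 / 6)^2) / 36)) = -2242890 / 12116993851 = -0.00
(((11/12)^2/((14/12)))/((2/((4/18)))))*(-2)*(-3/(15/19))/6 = 2299/22680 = 0.10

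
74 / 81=0.91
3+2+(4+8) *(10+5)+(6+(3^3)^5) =14349098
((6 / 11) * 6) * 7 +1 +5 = 318 / 11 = 28.91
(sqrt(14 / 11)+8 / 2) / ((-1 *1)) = -4 - sqrt(154) / 11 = -5.13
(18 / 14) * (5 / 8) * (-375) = -301.34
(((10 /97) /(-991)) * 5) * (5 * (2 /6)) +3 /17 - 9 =-43261400 /4902477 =-8.82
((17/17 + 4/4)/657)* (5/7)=10/4599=0.00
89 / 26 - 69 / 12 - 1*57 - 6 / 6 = -3137 / 52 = -60.33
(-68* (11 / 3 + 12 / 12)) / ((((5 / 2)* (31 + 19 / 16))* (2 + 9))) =-30464 / 84975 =-0.36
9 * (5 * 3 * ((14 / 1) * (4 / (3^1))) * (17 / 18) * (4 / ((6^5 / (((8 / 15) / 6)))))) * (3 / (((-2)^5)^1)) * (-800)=5950 / 729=8.16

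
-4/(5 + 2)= -4/7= -0.57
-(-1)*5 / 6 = 5 / 6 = 0.83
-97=-97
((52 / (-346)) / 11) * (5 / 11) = -0.01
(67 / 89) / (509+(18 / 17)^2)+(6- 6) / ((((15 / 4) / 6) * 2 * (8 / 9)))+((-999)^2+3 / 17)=222608179695671 / 223054025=998001.18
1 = 1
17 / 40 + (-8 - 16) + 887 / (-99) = -128837 / 3960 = -32.53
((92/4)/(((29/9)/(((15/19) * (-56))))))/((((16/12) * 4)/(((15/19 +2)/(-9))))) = 383985/20938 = 18.34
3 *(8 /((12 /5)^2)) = 25 /6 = 4.17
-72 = -72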